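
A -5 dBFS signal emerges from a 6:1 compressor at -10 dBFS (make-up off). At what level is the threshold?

Gain reduction = -5 − (-10) = 5 dB; output overshoot = GR / (R − 1) = 5 / 5 = 1 dB.
Threshold = output − output overshoot = -10 − 1 = -11 dBFS.

-11 dBFS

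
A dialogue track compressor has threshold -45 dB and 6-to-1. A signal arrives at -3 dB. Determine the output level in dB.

Overshoot: -3 − (-45) = 42 dB.
At 6:1 the overshoot is divided by 6, leaving 7 dB above threshold.
So the level is -45 + 7 = -38 dB.

-38 dB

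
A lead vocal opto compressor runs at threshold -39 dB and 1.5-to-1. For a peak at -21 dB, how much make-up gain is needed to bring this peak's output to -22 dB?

The peak compresses to -39 + 18/1.5 = -27 dB.
To reach -22 dB requires -22 − (-27) = 5 dB of make-up.

5 dB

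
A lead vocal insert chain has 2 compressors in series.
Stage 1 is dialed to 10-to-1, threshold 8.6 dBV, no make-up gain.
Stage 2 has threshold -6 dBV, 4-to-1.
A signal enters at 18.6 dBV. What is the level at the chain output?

-2.1 dBV

Stage 1: 10 dB above 8.6 dBV, reduced 10:1 to 1 dB above → 9.6 dBV.
Stage 2: 15.6 dB above -6 dBV, reduced 4:1 to 3.9 dB above → -2.1 dBV.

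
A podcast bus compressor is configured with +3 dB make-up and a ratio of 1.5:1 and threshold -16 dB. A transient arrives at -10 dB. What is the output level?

The input is 6 dB above the -16 dB threshold.
1.5:1 compression reduces that to 6/1.5 = 4 dB over.
So the level is -16 + 4 = -12 dB; make-up adds 3 dB, giving -9 dB.

-9 dB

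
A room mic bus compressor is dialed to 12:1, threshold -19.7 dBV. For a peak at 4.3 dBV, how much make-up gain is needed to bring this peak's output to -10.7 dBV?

Overshoot 24 dB → 24/12 = 2 dB after compression, so the compressed level is -19.7 + 2 = -17.7 dBV.
Make-up = target − compressed = -10.7 − (-17.7) = 7 dB.

7 dB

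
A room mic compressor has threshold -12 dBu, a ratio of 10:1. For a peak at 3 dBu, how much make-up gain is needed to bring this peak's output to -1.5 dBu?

The peak compresses to -12 + 15/10 = -10.5 dBu.
To reach -1.5 dBu requires -1.5 − (-10.5) = 9 dB of make-up.

9 dB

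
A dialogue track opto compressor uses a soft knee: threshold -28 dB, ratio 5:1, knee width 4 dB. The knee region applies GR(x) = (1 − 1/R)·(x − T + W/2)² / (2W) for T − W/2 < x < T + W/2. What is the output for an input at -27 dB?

x − T + W/2 = -27 − (-28) + 2 = 3.
GR = (1 − 1/5) × 3² / 8 = 0.8 × 9 / 8 = 0.9 dB.
Output = -27 − 0.9 = -27.9 dB.

-27.9 dB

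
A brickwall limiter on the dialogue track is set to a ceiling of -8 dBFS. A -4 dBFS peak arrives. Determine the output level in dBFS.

-8 dBFS

A brickwall limiter is an ∞:1 compressor: any input above the ceiling is clamped to -8 dBFS.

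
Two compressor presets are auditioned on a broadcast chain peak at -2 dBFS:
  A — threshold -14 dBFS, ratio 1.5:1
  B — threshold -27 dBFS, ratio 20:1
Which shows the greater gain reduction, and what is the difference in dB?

A: GR = 12 − 12/1.5 = 4 dB.
B: GR = 25 − 25/20 = 23.75 dB.
B applies 19.75 dB more gain reduction.

B, by 19.75 dB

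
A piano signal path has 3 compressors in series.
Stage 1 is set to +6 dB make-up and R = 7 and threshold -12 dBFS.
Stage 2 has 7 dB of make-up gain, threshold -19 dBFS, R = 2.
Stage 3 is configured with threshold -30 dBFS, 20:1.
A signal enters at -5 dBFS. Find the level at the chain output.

Stage 1: overshoot 7 dB → 7/7 = 1 dB → -11 dBFS; +6 dB make-up → -5 dBFS.
Stage 2: overshoot 14 dB → 14/2 = 7 dB → -12 dBFS; +7 dB make-up → -5 dBFS.
Stage 3: -5 dBFS is 25 dB over -30 dBFS; at 20:1 that becomes 1.25 dB over, giving -28.75 dBFS.

-28.75 dBFS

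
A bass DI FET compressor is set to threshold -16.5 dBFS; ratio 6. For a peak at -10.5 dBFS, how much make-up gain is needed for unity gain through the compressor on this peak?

5 dB

Without make-up, output = threshold + overshoot/6 = -16.5 + 1 = -15.5 dBFS.
Gap to target: 5 dB.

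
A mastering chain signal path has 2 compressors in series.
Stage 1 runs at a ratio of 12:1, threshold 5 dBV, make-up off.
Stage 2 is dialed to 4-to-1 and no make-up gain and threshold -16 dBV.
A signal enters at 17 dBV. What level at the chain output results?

-10.5 dBV

Stage 1: 17 dBV is 12 dB over 5 dBV; at 12:1 that becomes 1 dB over, giving 6 dBV.
Stage 2: 6 dBV is 22 dB over -16 dBV; at 4:1 that becomes 5.5 dB over, giving -10.5 dBV.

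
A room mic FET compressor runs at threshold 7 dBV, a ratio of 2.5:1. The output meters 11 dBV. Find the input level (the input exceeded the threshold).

That's 4 dB above the 7 dBV threshold.
Before 2.5:1 compression the overshoot was 4 × 2.5 = 10 dB, so input = 7 + 10 = 17 dBV.

17 dBV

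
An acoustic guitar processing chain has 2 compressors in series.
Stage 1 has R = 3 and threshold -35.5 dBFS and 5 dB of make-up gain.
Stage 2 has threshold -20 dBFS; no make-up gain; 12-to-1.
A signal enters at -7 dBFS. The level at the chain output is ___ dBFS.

-21 dBFS

Stage 1: 28.5 dB above -35.5 dBFS, reduced 3:1 to 9.5 dB above → -26 dBFS; +5 dB make-up → -21 dBFS.
Stage 2: below threshold (-21 ≤ -20); passes unchanged; output -21 dBFS.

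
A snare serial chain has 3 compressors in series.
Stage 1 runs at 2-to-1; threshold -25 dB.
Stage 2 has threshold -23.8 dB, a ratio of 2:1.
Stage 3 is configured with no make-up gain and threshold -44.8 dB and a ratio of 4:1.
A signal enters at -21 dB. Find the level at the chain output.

-39.45 dB

Stage 1: overshoot 4 dB → 4/2 = 2 dB → -23 dB.
Stage 2: -23 dB is 0.8 dB over -23.8 dB; at 2:1 that becomes 0.4 dB over, giving -23.4 dB.
Stage 3: 21.4 dB above -44.8 dB, reduced 4:1 to 5.35 dB above → -39.45 dB.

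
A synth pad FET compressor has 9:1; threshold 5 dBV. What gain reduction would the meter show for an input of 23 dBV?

16 dB

23 dBV exceeds the threshold by 18 dB.
After 9:1 compression the overshoot becomes 18/9 = 2 dB.
GR = overshoot in − overshoot out = 18 − 2 = 16 dB.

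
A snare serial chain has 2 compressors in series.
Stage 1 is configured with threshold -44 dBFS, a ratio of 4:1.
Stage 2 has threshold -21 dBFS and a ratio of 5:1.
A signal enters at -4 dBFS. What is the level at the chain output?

Stage 1: overshoot 40 dB → 40/4 = 10 dB → -34 dBFS.
Stage 2: below threshold (-34 ≤ -21); passes unchanged; output -34 dBFS.

-34 dBFS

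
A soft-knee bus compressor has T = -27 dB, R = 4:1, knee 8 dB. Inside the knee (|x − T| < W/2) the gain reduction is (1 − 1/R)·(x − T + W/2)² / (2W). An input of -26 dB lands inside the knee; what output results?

x − T + W/2 = -26 − (-27) + 4 = 5.
GR = (1 − 1/4) × 5² / 16 = 0.75 × 25 / 16 = 1.171875 dB.
Output = -26 − 1.171875 = -27.171875 dB.

-27.171875 dB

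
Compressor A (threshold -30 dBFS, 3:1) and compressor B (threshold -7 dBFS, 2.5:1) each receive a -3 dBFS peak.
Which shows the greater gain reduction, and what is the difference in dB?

A, by 15.6 dB

A: overshoot 27 dB → output overshoot 9 dB → GR 18 dB.
B: overshoot 4 dB → output overshoot 1.6 dB → GR 2.4 dB.
A applies 15.6 dB more gain reduction.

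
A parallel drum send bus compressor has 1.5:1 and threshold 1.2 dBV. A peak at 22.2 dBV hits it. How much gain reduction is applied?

7 dB

Overshoot = 22.2 − 1.2 = 21 dB.
A 1.5:1 ratio leaves 14 dB of that excess.
So the signal is attenuated by 21 − 14 = 7 dB.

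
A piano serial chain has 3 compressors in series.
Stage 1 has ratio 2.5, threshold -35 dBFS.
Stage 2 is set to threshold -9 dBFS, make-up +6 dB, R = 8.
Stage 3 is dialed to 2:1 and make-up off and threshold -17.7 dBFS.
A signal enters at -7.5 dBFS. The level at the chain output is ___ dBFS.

Stage 1: -7.5 dBFS is 27.5 dB over -35 dBFS; at 2.5:1 that becomes 11 dB over, giving -24 dBFS.
Stage 2: below threshold (-24 ≤ -9); passes unchanged; make-up brings it to -18 dBFS.
Stage 3: below threshold (-18 ≤ -17.7); passes unchanged; output -18 dBFS.

-18 dBFS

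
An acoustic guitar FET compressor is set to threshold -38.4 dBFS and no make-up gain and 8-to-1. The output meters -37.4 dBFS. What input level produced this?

That's 1 dB above the -38.4 dBFS threshold.
Before 8:1 compression the overshoot was 1 × 8 = 8 dB, so input = -38.4 + 8 = -30.4 dBFS.

-30.4 dBFS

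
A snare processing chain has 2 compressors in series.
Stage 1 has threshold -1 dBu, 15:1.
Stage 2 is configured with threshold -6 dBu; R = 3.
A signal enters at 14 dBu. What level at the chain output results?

-4 dBu

Stage 1: 14 dBu is 15 dB over -1 dBu; at 15:1 that becomes 1 dB over, giving 0 dBu.
Stage 2: 0 dBu is 6 dB over -6 dBu; at 3:1 that becomes 2 dB over, giving -4 dBu.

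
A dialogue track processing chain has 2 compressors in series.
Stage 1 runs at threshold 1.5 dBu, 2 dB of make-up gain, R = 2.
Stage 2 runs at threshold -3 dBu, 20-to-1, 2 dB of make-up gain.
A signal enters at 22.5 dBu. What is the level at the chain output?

Stage 1: 22.5 dBu is 21 dB over 1.5 dBu; at 2:1 that becomes 10.5 dB over, giving 12 dBu; +2 dB make-up → 14 dBu.
Stage 2: overshoot 17 dB → 17/20 = 0.85 dB → -2.15 dBu; +2 dB make-up → -0.15 dBu.

-0.15 dBu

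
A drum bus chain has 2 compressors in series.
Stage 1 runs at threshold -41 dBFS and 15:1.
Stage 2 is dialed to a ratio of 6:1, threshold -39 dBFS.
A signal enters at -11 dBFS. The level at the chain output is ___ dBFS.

-39 dBFS

Stage 1: overshoot 30 dB → 30/15 = 2 dB → -39 dBFS.
Stage 2: below threshold (-39 ≤ -39); passes unchanged; output -39 dBFS.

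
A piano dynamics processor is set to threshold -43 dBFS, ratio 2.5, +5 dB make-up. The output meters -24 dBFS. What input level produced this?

Stripping the +5 dB make-up gives -29 dBFS at the gain stage.
That's 14 dB above the -43 dBFS threshold.
Input overshoot = R × output overshoot = 35 dB → input = -43 + 35 = -8 dBFS.

-8 dBFS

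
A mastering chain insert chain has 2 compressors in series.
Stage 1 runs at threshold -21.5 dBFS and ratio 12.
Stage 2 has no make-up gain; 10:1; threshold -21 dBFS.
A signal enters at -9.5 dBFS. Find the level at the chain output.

-20.95 dBFS

Stage 1: 12 dB above -21.5 dBFS, reduced 12:1 to 1 dB above → -20.5 dBFS.
Stage 2: 0.5 dB above -21 dBFS, reduced 10:1 to 0.05 dB above → -20.95 dBFS.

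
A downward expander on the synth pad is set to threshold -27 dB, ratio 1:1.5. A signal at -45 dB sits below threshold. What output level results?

The input is 18 dB below the -27 dB threshold.
A 1:1.5 expander multiplies undershoot by 1.5: 18 × 1.5 = 27 dB below threshold.
Output = -27 − 27 = -54 dB.

-54 dB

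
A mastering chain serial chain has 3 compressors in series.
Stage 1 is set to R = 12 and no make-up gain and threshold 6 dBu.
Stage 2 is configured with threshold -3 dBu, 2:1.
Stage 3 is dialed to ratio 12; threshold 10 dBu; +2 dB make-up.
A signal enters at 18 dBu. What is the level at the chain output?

Stage 1: 18 dBu is 12 dB over 6 dBu; at 12:1 that becomes 1 dB over, giving 7 dBu.
Stage 2: 7 dBu is 10 dB over -3 dBu; at 2:1 that becomes 5 dB over, giving 2 dBu.
Stage 3: below threshold (2 ≤ 10); passes unchanged; make-up brings it to 4 dBu.

4 dBu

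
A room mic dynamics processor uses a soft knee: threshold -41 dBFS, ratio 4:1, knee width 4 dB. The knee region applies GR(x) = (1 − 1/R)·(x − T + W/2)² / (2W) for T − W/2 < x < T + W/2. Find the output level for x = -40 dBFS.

x − T + W/2 = -40 − (-41) + 2 = 3.
GR = (1 − 1/4) × 3² / 8 = 0.75 × 9 / 8 = 0.84375 dB.
Output = -40 − 0.84375 = -40.84375 dBFS.

-40.84375 dBFS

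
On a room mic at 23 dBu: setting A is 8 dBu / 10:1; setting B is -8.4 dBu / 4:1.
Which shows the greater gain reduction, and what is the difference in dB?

A: overshoot 15 dB → output overshoot 1.5 dB → GR 13.5 dB.
B: overshoot 31.4 dB → output overshoot 7.85 dB → GR 23.55 dB.
B applies 10.05 dB more gain reduction.

B, by 10.05 dB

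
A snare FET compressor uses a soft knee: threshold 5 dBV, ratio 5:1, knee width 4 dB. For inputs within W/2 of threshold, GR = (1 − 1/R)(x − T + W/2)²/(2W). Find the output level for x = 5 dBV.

x − T + W/2 = 5 − 5 + 2 = 2.
GR = (1 − 1/5) × 2² / 8 = 0.8 × 4 / 8 = 0.4 dB.
Output = 5 − 0.4 = 4.6 dBV.

4.6 dBV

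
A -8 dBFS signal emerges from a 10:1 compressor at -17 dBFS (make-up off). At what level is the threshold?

Gain reduction = -8 − (-17) = 9 dB; output overshoot = GR / (R − 1) = 9 / 9 = 1 dB.
Threshold = output − output overshoot = -17 − 1 = -18 dBFS.

-18 dBFS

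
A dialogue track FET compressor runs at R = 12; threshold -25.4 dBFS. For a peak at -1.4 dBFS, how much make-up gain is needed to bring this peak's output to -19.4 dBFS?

The peak compresses to -25.4 + 24/12 = -23.4 dBFS.
To reach -19.4 dBFS requires -19.4 − (-23.4) = 4 dB of make-up.

4 dB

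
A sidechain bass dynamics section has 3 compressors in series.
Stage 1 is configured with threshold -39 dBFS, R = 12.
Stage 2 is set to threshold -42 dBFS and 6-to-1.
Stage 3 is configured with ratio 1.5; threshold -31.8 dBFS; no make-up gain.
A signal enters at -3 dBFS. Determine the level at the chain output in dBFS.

Stage 1: overshoot 36 dB → 36/12 = 3 dB → -36 dBFS.
Stage 2: -36 dBFS is 6 dB over -42 dBFS; at 6:1 that becomes 1 dB over, giving -41 dBFS.
Stage 3: -41 dBFS is at or below the -31.8 dBFS threshold — no compression; output -41 dBFS.

-41 dBFS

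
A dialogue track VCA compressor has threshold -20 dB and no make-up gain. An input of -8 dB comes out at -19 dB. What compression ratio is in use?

12:1

Input overshoot = -8 − (-20) = 12 dB; output overshoot = -19 − (-20) = 1 dB.
Ratio = 12 / 1 = 12.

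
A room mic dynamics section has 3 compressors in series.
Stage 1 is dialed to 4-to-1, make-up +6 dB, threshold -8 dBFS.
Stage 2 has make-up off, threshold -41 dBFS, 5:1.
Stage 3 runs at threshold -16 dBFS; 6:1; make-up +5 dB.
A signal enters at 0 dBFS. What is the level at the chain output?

Stage 1: 0 dBFS is 8 dB over -8 dBFS; at 4:1 that becomes 2 dB over, giving -6 dBFS; +6 dB make-up → 0 dBFS.
Stage 2: overshoot 41 dB → 41/5 = 8.2 dB → -32.8 dBFS.
Stage 3: -32.8 dBFS ≤ -16 dBFS, so stage 3 doesn't engage; make-up brings it to -27.8 dBFS.

-27.8 dBFS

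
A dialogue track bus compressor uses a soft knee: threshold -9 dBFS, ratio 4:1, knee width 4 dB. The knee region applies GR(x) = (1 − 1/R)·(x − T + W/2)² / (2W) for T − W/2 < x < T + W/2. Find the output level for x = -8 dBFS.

x − T + W/2 = -8 − (-9) + 2 = 3.
GR = (1 − 1/4) × 3² / 8 = 0.75 × 9 / 8 = 0.84375 dB.
Output = -8 − 0.84375 = -8.84375 dBFS.

-8.84375 dBFS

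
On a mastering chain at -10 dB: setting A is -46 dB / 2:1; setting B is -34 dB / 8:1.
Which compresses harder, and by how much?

B, by 3 dB

A: 36 dB over, compressed to 18 dB over, so 18 dB of GR.
B: 24 dB over, compressed to 3 dB over, so 21 dB of GR.
B applies 3 dB more gain reduction.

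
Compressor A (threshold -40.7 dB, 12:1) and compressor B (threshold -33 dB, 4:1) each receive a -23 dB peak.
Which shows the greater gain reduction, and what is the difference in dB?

A: 17.7 dB over, compressed to 1.475 dB over, so 16.225 dB of GR.
B: 10 dB over, compressed to 2.5 dB over, so 7.5 dB of GR.
Difference: 8.725 dB in favour of A.

A, by 8.725 dB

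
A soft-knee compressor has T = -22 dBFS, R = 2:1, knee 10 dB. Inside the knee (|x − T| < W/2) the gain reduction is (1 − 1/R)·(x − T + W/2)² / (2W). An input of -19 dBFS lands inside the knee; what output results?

-20.6 dBFS

x − T + W/2 = -19 − (-22) + 5 = 8.
GR = (1 − 1/2) × 8² / 20 = 0.5 × 64 / 20 = 1.6 dB.
Output = -19 − 1.6 = -20.6 dBFS.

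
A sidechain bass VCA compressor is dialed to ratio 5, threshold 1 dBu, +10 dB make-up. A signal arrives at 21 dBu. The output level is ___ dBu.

15 dBu

The input is 20 dB above the 1 dBu threshold.
At 5:1 the overshoot is divided by 5, leaving 4 dB above threshold.
So the level is 1 + 4 = 5 dBu; make-up adds 10 dB, giving 15 dBu.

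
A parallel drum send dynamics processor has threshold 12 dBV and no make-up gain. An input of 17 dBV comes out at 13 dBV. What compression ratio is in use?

5:1

Input overshoot = 17 − 12 = 5 dB; output overshoot = 13 − 12 = 1 dB.
Ratio = 5 / 1 = 5.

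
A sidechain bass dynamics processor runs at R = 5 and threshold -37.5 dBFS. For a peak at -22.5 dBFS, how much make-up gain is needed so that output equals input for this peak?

Without make-up, output = threshold + overshoot/5 = -37.5 + 3 = -34.5 dBFS.
Gap to target: 12 dB.

12 dB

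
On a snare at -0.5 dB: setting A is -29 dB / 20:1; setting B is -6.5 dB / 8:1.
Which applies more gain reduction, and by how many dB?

A: 28.5 dB over, compressed to 1.425 dB over, so 27.075 dB of GR.
B: 6 dB over, compressed to 0.75 dB over, so 5.25 dB of GR.
Difference: 21.825 dB in favour of A.

A, by 21.825 dB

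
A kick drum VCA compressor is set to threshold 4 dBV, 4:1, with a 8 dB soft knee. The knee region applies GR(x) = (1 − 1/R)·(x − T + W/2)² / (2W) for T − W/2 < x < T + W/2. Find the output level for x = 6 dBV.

4.3125 dBV

x − T + W/2 = 6 − 4 + 4 = 6.
GR = (1 − 1/4) × 6² / 16 = 0.75 × 36 / 16 = 1.6875 dB.
Output = 6 − 1.6875 = 4.3125 dBV.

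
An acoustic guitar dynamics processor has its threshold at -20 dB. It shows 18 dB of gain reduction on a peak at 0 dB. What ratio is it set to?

Input overshoot = 0 − (-20) = 20 dB.
Output overshoot = 20 − 18 = 2 dB.
Ratio = input overshoot / output overshoot = 20 / 2 = 10.

10:1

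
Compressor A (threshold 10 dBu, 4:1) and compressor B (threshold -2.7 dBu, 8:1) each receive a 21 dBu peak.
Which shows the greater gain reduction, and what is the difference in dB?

B, by 12.4875 dB

A: overshoot 11 dB → output overshoot 2.75 dB → GR 8.25 dB.
B: overshoot 23.7 dB → output overshoot 2.9625 dB → GR 20.7375 dB.
Difference: 12.4875 dB in favour of B.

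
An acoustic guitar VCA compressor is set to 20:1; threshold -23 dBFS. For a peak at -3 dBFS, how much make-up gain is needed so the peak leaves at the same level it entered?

Without make-up, output = threshold + overshoot/20 = -23 + 1 = -22 dBFS.
Gap to target: 19 dB.

19 dB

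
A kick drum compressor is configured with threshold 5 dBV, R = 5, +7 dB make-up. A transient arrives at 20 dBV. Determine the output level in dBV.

The input is 15 dB above the 5 dBV threshold.
The 15 dB excess becomes 3 dB after 5:1 reduction.
So the level is 5 + 3 = 8 dBV; make-up adds 7 dB, giving 15 dBV.

15 dBV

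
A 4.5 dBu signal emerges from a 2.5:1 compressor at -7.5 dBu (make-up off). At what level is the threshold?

Input is 20 dB above T (since output overshoot × R = input overshoot: (-7.5 − T)·2.5 = 4.5 − T gives T = -15.5 dBu).
Check: -15.5 + (4.5 − (-15.5))/2.5 = -15.5 + 8 = -7.5 dBu. ✓

-15.5 dBu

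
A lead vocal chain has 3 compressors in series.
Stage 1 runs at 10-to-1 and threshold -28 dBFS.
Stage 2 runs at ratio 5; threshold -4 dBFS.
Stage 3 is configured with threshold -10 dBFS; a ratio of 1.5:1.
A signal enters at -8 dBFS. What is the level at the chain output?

-26 dBFS

Stage 1: 20 dB above -28 dBFS, reduced 10:1 to 2 dB above → -26 dBFS.
Stage 2: -26 dBFS is at or below the -4 dBFS threshold — no compression; output -26 dBFS.
Stage 3: below threshold (-26 ≤ -10); passes unchanged; output -26 dBFS.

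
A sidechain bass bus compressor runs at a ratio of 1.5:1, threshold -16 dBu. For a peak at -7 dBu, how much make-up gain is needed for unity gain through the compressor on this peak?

Overshoot 9 dB → 9/1.5 = 6 dB after compression, so the compressed level is -16 + 6 = -10 dBu.
Make-up = target − compressed = -7 − (-10) = 3 dB.

3 dB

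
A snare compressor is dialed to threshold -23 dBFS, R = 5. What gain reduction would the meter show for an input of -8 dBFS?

-8 dBFS exceeds the threshold by 15 dB.
At 5:1, output sits 15/5 = 3 dB above threshold.
So the signal is attenuated by 15 − 3 = 12 dB.

12 dB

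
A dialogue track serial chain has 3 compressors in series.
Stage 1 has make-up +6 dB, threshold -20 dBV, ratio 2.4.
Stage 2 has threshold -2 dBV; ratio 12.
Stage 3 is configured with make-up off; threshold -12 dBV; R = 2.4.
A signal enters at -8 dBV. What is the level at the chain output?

-10.75 dBV

Stage 1: -8 dBV is 12 dB over -20 dBV; at 2.4:1 that becomes 5 dB over, giving -15 dBV; +6 dB make-up → -9 dBV.
Stage 2: -9 dBV is at or below the -2 dBV threshold — no compression; output -9 dBV.
Stage 3: -9 dBV is 3 dB over -12 dBV; at 2.4:1 that becomes 1.25 dB over, giving -10.75 dBV.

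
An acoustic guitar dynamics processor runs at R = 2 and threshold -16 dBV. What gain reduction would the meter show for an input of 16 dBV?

16 dB

The signal is 32 dB above threshold.
At 2:1, output sits 32/2 = 16 dB above threshold.
So the signal is attenuated by 32 − 16 = 16 dB.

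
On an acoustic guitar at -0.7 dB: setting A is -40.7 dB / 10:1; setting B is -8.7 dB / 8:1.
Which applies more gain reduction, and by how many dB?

A: 40 dB over, compressed to 4 dB over, so 36 dB of GR.
B: 8 dB over, compressed to 1 dB over, so 7 dB of GR.
Difference: 29 dB in favour of A.

A, by 29 dB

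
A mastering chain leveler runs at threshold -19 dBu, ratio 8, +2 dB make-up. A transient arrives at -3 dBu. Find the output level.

-15 dBu

Overshoot: -3 − (-19) = 16 dB.
The 16 dB excess becomes 2 dB after 8:1 reduction.
So the level is -19 + 2 = -17 dBu; make-up adds 2 dB, giving -15 dBu.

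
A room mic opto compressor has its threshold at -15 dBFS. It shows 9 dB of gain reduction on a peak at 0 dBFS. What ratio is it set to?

Input overshoot = 0 − (-15) = 15 dB.
Output overshoot = 15 − 9 = 6 dB.
Ratio = input overshoot / output overshoot = 15 / 6 = 2.5.

2.5:1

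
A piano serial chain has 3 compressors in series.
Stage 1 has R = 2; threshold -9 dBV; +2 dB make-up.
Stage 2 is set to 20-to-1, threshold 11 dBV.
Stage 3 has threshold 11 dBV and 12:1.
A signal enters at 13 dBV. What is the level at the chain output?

4 dBV

Stage 1: 22 dB above -9 dBV, reduced 2:1 to 11 dB above → 2 dBV; +2 dB make-up → 4 dBV.
Stage 2: 4 dBV is at or below the 11 dBV threshold — no compression; output 4 dBV.
Stage 3: 4 dBV is at or below the 11 dBV threshold — no compression; output 4 dBV.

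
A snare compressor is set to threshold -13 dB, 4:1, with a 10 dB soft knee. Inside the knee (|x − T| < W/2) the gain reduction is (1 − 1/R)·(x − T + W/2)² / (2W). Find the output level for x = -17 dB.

-17.0375 dB

x − T + W/2 = -17 − (-13) + 5 = 1.
GR = (1 − 1/4) × 1² / 20 = 0.75 × 1 / 20 = 0.0375 dB.
Output = -17 − 0.0375 = -17.0375 dB.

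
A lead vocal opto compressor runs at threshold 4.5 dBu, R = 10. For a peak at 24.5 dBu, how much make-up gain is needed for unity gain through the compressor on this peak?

The peak compresses to 4.5 + 20/10 = 6.5 dBu.
To reach 24.5 dBu requires 24.5 − 6.5 = 18 dB of make-up.

18 dB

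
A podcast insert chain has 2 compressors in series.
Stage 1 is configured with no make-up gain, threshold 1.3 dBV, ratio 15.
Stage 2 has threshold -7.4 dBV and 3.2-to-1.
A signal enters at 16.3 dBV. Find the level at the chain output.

-4.36875 dBV

Stage 1: 16.3 dBV is 15 dB over 1.3 dBV; at 15:1 that becomes 1 dB over, giving 2.3 dBV.
Stage 2: 2.3 dBV is 9.7 dB over -7.4 dBV; at 3.2:1 that becomes 3.03125 dB over, giving -4.36875 dBV.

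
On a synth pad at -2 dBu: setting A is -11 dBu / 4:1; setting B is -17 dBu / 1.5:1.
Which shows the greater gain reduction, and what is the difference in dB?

A: GR = 9 − 9/4 = 6.75 dB.
B: GR = 15 − 15/1.5 = 5 dB.
A applies 1.75 dB more gain reduction.

A, by 1.75 dB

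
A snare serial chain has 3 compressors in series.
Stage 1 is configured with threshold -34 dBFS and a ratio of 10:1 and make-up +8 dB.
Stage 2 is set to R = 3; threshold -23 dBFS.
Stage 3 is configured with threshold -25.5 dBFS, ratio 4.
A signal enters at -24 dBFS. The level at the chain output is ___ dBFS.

-25.375 dBFS

Stage 1: -24 dBFS is 10 dB over -34 dBFS; at 10:1 that becomes 1 dB over, giving -33 dBFS; +8 dB make-up → -25 dBFS.
Stage 2: -25 dBFS is at or below the -23 dBFS threshold — no compression; output -25 dBFS.
Stage 3: -25 dBFS is 0.5 dB over -25.5 dBFS; at 4:1 that becomes 0.125 dB over, giving -25.375 dBFS.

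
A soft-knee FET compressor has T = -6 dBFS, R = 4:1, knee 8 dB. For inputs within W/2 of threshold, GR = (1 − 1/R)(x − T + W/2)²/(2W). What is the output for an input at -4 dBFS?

x − T + W/2 = -4 − (-6) + 4 = 6.
GR = (1 − 1/4) × 6² / 16 = 0.75 × 36 / 16 = 1.6875 dB.
Output = -4 − 1.6875 = -5.6875 dBFS.

-5.6875 dBFS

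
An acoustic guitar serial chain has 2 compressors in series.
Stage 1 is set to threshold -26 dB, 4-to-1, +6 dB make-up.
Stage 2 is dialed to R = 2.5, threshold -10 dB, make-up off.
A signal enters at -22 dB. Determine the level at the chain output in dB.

Stage 1: -22 dB is 4 dB over -26 dB; at 4:1 that becomes 1 dB over, giving -25 dB; +6 dB make-up → -19 dB.
Stage 2: -19 dB is at or below the -10 dB threshold — no compression; output -19 dB.

-19 dB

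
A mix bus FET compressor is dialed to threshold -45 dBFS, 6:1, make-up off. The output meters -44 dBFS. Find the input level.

-39 dBFS

That's 1 dB above the -45 dBFS threshold.
Before 6:1 compression the overshoot was 1 × 6 = 6 dB, so input = -45 + 6 = -39 dBFS.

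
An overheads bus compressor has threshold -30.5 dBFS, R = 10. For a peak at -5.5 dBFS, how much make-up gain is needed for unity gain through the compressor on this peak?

Without make-up, output = threshold + overshoot/10 = -30.5 + 2.5 = -28 dBFS.
Gap to target: 22.5 dB.

22.5 dB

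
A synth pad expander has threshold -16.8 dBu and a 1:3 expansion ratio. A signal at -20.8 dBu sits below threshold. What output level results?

-28.8 dBu

Undershoot = (-16.8) − (-20.8) = 4 dB.
At 1:3, that expands to 12 dB under threshold.
Output = -16.8 − 12 = -28.8 dBu.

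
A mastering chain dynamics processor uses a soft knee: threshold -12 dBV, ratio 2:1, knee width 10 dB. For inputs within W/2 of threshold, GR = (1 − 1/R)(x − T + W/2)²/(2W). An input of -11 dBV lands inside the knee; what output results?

-11.9 dBV

x − T + W/2 = -11 − (-12) + 5 = 6.
GR = (1 − 1/2) × 6² / 20 = 0.5 × 36 / 20 = 0.9 dB.
Output = -11 − 0.9 = -11.9 dBV.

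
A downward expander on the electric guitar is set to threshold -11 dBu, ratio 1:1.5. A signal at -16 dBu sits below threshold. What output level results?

-18.5 dBu

Below threshold, a 1:1.5 expander applies gain = (1.5−1)×(T − x) of attenuation.
(1.5−1) × 5 = 2.5 dB, so output = -16 − 2.5 = -18.5 dBu.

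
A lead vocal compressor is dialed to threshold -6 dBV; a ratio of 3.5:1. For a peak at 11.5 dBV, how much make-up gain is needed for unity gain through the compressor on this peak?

12.5 dB

Overshoot 17.5 dB → 17.5/3.5 = 5 dB after compression, so the compressed level is -6 + 5 = -1 dBV.
Make-up = target − compressed = 11.5 − (-1) = 12.5 dB.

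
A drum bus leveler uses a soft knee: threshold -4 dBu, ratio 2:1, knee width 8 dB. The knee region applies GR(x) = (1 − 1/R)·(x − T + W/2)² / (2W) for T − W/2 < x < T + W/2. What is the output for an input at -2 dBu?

-3.125 dBu

x − T + W/2 = -2 − (-4) + 4 = 6.
GR = (1 − 1/2) × 6² / 16 = 0.5 × 36 / 16 = 1.125 dB.
Output = -2 − 1.125 = -3.125 dBu.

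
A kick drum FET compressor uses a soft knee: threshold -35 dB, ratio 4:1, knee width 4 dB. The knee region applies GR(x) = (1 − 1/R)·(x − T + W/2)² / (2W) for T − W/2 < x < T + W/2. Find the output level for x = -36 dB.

x − T + W/2 = -36 − (-35) + 2 = 1.
GR = (1 − 1/4) × 1² / 8 = 0.75 × 1 / 8 = 0.09375 dB.
Output = -36 − 0.09375 = -36.09375 dB.

-36.09375 dB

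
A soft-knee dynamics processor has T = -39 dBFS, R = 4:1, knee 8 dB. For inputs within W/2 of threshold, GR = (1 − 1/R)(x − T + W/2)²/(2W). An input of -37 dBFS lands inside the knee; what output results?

x − T + W/2 = -37 − (-39) + 4 = 6.
GR = (1 − 1/4) × 6² / 16 = 0.75 × 36 / 16 = 1.6875 dB.
Output = -37 − 1.6875 = -38.6875 dBFS.

-38.6875 dBFS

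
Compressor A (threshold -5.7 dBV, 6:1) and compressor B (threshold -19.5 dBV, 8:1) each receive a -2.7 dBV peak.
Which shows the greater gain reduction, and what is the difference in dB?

A: 3 dB over, compressed to 0.5 dB over, so 2.5 dB of GR.
B: 16.8 dB over, compressed to 2.1 dB over, so 14.7 dB of GR.
B applies 12.2 dB more gain reduction.

B, by 12.2 dB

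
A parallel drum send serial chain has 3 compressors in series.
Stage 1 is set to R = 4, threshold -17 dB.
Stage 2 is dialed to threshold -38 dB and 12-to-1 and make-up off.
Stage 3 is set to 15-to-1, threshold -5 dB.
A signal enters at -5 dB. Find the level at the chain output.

Stage 1: 12 dB above -17 dB, reduced 4:1 to 3 dB above → -14 dB.
Stage 2: 24 dB above -38 dB, reduced 12:1 to 2 dB above → -36 dB.
Stage 3: below threshold (-36 ≤ -5); passes unchanged; output -36 dB.

-36 dB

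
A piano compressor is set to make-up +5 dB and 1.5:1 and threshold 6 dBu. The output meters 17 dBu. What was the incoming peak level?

15 dBu

Before make-up, the level was 17 − 5 = 12 dBu.
The compressed level sits 12 − 6 = 6 dB over threshold.
Before 1.5:1 compression the overshoot was 6 × 1.5 = 9 dB, so input = 6 + 9 = 15 dBu.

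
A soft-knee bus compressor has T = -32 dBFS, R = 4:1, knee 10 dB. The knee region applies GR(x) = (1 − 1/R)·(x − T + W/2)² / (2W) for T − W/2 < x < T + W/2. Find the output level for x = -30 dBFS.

-31.8375 dBFS

x − T + W/2 = -30 − (-32) + 5 = 7.
GR = (1 − 1/4) × 7² / 20 = 0.75 × 49 / 20 = 1.8375 dB.
Output = -30 − 1.8375 = -31.8375 dBFS.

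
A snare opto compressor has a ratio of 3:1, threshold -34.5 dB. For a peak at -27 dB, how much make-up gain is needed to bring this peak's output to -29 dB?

3 dB

The peak compresses to -34.5 + 7.5/3 = -32 dB.
To reach -29 dB requires -29 − (-32) = 3 dB of make-up.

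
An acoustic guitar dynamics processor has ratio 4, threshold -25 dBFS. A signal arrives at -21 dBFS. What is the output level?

Overshoot: -21 − (-25) = 4 dB.
4:1 compression reduces that to 4/4 = 1 dB over.
So the level is -25 + 1 = -24 dBFS.

-24 dBFS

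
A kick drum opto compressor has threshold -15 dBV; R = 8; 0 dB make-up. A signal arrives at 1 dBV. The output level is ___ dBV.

-13 dBV

Overshoot: 1 − (-15) = 16 dB.
At 8:1 the overshoot is divided by 8, leaving 2 dB above threshold.
That puts the output at -13 dBV.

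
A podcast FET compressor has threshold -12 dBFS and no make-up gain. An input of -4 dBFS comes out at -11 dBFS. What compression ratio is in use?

Input overshoot = -4 − (-12) = 8 dB; output overshoot = -11 − (-12) = 1 dB.
Ratio = 8 / 1 = 8.

8:1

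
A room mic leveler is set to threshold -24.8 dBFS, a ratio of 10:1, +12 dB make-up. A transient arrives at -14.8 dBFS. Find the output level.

-11.8 dBFS

-14.8 dBFS sits 10 dB over threshold.
The 10 dB excess becomes 1 dB after 10:1 reduction.
That puts the output at -23.8 dBFS; make-up adds 12 dB, giving -11.8 dBFS.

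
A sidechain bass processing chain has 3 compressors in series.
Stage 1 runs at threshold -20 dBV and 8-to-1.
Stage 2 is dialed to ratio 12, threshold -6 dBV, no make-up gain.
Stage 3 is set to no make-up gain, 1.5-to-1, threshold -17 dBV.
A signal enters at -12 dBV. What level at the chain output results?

Stage 1: overshoot 8 dB → 8/8 = 1 dB → -19 dBV.
Stage 2: -19 dBV ≤ -6 dBV, so stage 2 doesn't engage; output -19 dBV.
Stage 3: below threshold (-19 ≤ -17); passes unchanged; output -19 dBV.

-19 dBV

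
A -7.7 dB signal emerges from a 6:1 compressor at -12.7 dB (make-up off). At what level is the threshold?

-13.7 dB

Input is 6 dB above T (since output overshoot × R = input overshoot: (-12.7 − T)·6 = -7.7 − T gives T = -13.7 dB).
Check: -13.7 + (-7.7 − (-13.7))/6 = -13.7 + 1 = -12.7 dB. ✓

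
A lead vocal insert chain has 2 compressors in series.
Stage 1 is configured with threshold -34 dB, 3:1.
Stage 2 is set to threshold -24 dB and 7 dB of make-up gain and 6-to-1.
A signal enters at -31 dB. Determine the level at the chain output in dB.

-26 dB

Stage 1: overshoot 3 dB → 3/3 = 1 dB → -33 dB.
Stage 2: -33 dB ≤ -24 dB, so stage 2 doesn't engage; make-up brings it to -26 dB.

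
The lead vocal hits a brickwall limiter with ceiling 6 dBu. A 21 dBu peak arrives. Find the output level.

The limiter clamps the peak to its 6 dBu ceiling.

6 dBu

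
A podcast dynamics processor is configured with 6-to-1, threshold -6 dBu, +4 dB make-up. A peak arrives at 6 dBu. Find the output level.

Overshoot: 6 − (-6) = 12 dB.
6:1 compression reduces that to 12/6 = 2 dB over.
So the level is -6 + 2 = -4 dBu; make-up adds 4 dB, giving 0 dBu.

0 dBu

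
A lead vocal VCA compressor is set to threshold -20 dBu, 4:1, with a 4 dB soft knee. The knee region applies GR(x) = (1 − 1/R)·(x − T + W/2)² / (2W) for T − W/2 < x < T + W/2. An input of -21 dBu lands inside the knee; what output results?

x − T + W/2 = -21 − (-20) + 2 = 1.
GR = (1 − 1/4) × 1² / 8 = 0.75 × 1 / 8 = 0.09375 dB.
Output = -21 − 0.09375 = -21.09375 dBu.

-21.09375 dBu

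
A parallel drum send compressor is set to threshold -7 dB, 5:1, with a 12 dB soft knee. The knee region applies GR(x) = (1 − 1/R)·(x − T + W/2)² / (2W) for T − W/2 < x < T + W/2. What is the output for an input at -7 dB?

x − T + W/2 = -7 − (-7) + 6 = 6.
GR = (1 − 1/5) × 6² / 24 = 0.8 × 36 / 24 = 1.2 dB.
Output = -7 − 1.2 = -8.2 dB.

-8.2 dB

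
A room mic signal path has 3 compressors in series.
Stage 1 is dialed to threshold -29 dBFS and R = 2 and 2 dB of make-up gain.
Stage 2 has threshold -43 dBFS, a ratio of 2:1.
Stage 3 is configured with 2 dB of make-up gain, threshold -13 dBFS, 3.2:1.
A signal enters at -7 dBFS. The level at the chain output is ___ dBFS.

Stage 1: 22 dB above -29 dBFS, reduced 2:1 to 11 dB above → -18 dBFS; +2 dB make-up → -16 dBFS.
Stage 2: 27 dB above -43 dBFS, reduced 2:1 to 13.5 dB above → -29.5 dBFS.
Stage 3: below threshold (-29.5 ≤ -13); passes unchanged; make-up brings it to -27.5 dBFS.

-27.5 dBFS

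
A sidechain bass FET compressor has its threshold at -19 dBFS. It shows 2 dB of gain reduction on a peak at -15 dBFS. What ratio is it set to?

2:1

Input overshoot = -15 − (-19) = 4 dB.
Output overshoot = 4 − 2 = 2 dB.
Ratio = input overshoot / output overshoot = 4 / 2 = 2.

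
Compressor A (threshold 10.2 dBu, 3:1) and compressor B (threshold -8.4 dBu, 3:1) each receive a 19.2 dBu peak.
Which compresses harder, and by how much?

A: 9 dB over, compressed to 3 dB over, so 6 dB of GR.
B: 27.6 dB over, compressed to 9.2 dB over, so 18.4 dB of GR.
B reduces 12.4 dB more.

B, by 12.4 dB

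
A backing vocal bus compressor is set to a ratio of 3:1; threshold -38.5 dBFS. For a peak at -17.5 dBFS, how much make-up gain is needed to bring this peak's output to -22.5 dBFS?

9 dB

Overshoot 21 dB → 21/3 = 7 dB after compression, so the compressed level is -38.5 + 7 = -31.5 dBFS.
Make-up = target − compressed = -22.5 − (-31.5) = 9 dB.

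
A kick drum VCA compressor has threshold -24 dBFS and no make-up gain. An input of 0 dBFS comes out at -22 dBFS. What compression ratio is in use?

12:1

Input overshoot = 0 − (-24) = 24 dB; output overshoot = -22 − (-24) = 2 dB.
Ratio = 24 / 2 = 12.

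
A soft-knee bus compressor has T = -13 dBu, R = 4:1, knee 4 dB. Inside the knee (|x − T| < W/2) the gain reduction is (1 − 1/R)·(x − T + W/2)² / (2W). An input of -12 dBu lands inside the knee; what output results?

x − T + W/2 = -12 − (-13) + 2 = 3.
GR = (1 − 1/4) × 3² / 8 = 0.75 × 9 / 8 = 0.84375 dB.
Output = -12 − 0.84375 = -12.84375 dBu.

-12.84375 dBu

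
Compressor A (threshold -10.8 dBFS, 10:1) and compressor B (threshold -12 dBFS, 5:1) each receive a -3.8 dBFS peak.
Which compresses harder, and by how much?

A: overshoot 7 dB → output overshoot 0.7 dB → GR 6.3 dB.
B: overshoot 8.2 dB → output overshoot 1.64 dB → GR 6.56 dB.
B applies 0.26 dB more gain reduction.

B, by 0.26 dB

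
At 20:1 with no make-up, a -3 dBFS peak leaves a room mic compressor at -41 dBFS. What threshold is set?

Gain reduction = -3 − (-41) = 38 dB; output overshoot = GR / (R − 1) = 38 / 19 = 2 dB.
Threshold = output − output overshoot = -41 − 2 = -43 dBFS.

-43 dBFS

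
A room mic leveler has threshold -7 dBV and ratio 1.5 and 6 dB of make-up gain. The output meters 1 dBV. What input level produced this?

Before make-up, the level was 1 − 6 = -5 dBV.
That's 2 dB above the -7 dBV threshold.
Input overshoot = R × output overshoot = 3 dB → input = -7 + 3 = -4 dBV.

-4 dBV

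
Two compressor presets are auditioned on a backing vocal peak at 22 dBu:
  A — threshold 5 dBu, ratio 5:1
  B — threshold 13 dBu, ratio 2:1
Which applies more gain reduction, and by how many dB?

A: GR = 17 − 17/5 = 13.6 dB.
B: GR = 9 − 9/2 = 4.5 dB.
A reduces 9.1 dB more.

A, by 9.1 dB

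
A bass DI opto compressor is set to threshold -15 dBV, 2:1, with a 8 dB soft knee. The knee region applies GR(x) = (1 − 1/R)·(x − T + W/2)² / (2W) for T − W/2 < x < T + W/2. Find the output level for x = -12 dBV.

-13.53125 dBV

x − T + W/2 = -12 − (-15) + 4 = 7.
GR = (1 − 1/2) × 7² / 16 = 0.5 × 49 / 16 = 1.53125 dB.
Output = -12 − 1.53125 = -13.53125 dBV.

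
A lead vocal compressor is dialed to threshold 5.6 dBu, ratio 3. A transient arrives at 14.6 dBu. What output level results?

14.6 dBu sits 9 dB over threshold.
At 3:1 the overshoot is divided by 3, leaving 3 dB above threshold.
That puts the output at 8.6 dBu.

8.6 dBu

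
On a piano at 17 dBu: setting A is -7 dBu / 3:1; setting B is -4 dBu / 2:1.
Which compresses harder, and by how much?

A: GR = 24 − 24/3 = 16 dB.
B: GR = 21 − 21/2 = 10.5 dB.
A applies 5.5 dB more gain reduction.

A, by 5.5 dB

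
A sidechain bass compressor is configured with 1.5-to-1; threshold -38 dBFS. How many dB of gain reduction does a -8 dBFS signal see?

10 dB

The signal is 30 dB above threshold.
A 1.5:1 ratio leaves 20 dB of that excess.
Gain reduction = 30 − 20 = 10 dB.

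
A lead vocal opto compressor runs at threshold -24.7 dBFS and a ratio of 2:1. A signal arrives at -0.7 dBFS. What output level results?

-12.7 dBFS

-0.7 dBFS sits 24 dB over threshold.
The 24 dB excess becomes 12 dB after 2:1 reduction.
So the level is -24.7 + 12 = -12.7 dBFS.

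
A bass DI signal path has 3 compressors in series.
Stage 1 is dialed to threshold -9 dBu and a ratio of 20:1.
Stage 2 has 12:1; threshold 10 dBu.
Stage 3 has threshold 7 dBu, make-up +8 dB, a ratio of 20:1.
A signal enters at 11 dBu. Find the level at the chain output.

0 dBu

Stage 1: 11 dBu is 20 dB over -9 dBu; at 20:1 that becomes 1 dB over, giving -8 dBu.
Stage 2: -8 dBu is at or below the 10 dBu threshold — no compression; output -8 dBu.
Stage 3: below threshold (-8 ≤ 7); passes unchanged; make-up brings it to 0 dBu.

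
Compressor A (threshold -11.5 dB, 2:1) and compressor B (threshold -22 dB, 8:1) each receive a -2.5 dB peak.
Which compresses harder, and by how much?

A: GR = 9 − 9/2 = 4.5 dB.
B: GR = 19.5 − 19.5/8 = 17.0625 dB.
B applies 12.5625 dB more gain reduction.

B, by 12.5625 dB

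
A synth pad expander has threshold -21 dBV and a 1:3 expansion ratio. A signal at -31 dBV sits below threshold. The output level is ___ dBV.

Below threshold, a 1:3 expander applies gain = (3−1)×(T − x) of attenuation.
(3−1) × 10 = 20 dB, so output = -31 − 20 = -51 dBV.

-51 dBV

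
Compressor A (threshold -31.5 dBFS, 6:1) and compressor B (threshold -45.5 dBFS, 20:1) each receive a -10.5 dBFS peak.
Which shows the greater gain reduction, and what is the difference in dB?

A: GR = 21 − 21/6 = 17.5 dB.
B: GR = 35 − 35/20 = 33.25 dB.
B applies 15.75 dB more gain reduction.

B, by 15.75 dB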